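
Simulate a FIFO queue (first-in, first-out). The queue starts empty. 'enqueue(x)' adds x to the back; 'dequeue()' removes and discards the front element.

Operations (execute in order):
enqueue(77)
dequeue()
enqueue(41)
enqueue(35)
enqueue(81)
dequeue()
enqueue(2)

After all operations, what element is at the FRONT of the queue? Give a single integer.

enqueue(77): queue = [77]
dequeue(): queue = []
enqueue(41): queue = [41]
enqueue(35): queue = [41, 35]
enqueue(81): queue = [41, 35, 81]
dequeue(): queue = [35, 81]
enqueue(2): queue = [35, 81, 2]

Answer: 35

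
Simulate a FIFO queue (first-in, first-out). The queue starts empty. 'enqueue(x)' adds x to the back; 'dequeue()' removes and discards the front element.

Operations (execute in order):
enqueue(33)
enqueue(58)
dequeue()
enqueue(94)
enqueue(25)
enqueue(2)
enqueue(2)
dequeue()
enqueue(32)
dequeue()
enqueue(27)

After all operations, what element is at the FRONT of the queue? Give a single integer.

Answer: 25

Derivation:
enqueue(33): queue = [33]
enqueue(58): queue = [33, 58]
dequeue(): queue = [58]
enqueue(94): queue = [58, 94]
enqueue(25): queue = [58, 94, 25]
enqueue(2): queue = [58, 94, 25, 2]
enqueue(2): queue = [58, 94, 25, 2, 2]
dequeue(): queue = [94, 25, 2, 2]
enqueue(32): queue = [94, 25, 2, 2, 32]
dequeue(): queue = [25, 2, 2, 32]
enqueue(27): queue = [25, 2, 2, 32, 27]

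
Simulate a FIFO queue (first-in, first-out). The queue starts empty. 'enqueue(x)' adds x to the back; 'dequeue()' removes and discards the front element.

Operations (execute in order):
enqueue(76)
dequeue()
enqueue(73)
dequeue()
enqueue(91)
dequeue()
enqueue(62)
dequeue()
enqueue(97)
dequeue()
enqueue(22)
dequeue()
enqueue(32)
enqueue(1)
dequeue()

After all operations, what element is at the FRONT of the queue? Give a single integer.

Answer: 1

Derivation:
enqueue(76): queue = [76]
dequeue(): queue = []
enqueue(73): queue = [73]
dequeue(): queue = []
enqueue(91): queue = [91]
dequeue(): queue = []
enqueue(62): queue = [62]
dequeue(): queue = []
enqueue(97): queue = [97]
dequeue(): queue = []
enqueue(22): queue = [22]
dequeue(): queue = []
enqueue(32): queue = [32]
enqueue(1): queue = [32, 1]
dequeue(): queue = [1]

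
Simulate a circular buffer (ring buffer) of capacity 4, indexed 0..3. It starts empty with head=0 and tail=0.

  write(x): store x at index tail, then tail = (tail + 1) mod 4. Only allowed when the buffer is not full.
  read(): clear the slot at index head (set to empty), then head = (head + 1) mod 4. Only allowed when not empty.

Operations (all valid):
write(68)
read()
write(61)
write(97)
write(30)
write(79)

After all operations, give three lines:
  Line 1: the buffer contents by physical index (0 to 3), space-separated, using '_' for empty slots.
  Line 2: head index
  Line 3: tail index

write(68): buf=[68 _ _ _], head=0, tail=1, size=1
read(): buf=[_ _ _ _], head=1, tail=1, size=0
write(61): buf=[_ 61 _ _], head=1, tail=2, size=1
write(97): buf=[_ 61 97 _], head=1, tail=3, size=2
write(30): buf=[_ 61 97 30], head=1, tail=0, size=3
write(79): buf=[79 61 97 30], head=1, tail=1, size=4

Answer: 79 61 97 30
1
1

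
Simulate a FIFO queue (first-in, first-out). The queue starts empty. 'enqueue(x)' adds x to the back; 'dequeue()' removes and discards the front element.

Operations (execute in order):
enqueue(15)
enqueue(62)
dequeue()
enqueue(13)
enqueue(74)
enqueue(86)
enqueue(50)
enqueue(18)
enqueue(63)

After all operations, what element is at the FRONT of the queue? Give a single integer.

enqueue(15): queue = [15]
enqueue(62): queue = [15, 62]
dequeue(): queue = [62]
enqueue(13): queue = [62, 13]
enqueue(74): queue = [62, 13, 74]
enqueue(86): queue = [62, 13, 74, 86]
enqueue(50): queue = [62, 13, 74, 86, 50]
enqueue(18): queue = [62, 13, 74, 86, 50, 18]
enqueue(63): queue = [62, 13, 74, 86, 50, 18, 63]

Answer: 62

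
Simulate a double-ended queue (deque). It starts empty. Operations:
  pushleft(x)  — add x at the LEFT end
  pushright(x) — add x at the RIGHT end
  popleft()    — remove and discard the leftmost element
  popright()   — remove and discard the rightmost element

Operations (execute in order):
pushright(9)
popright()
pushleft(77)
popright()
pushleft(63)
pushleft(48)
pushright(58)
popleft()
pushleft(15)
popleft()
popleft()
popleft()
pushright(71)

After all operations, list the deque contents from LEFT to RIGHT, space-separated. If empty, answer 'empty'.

Answer: 71

Derivation:
pushright(9): [9]
popright(): []
pushleft(77): [77]
popright(): []
pushleft(63): [63]
pushleft(48): [48, 63]
pushright(58): [48, 63, 58]
popleft(): [63, 58]
pushleft(15): [15, 63, 58]
popleft(): [63, 58]
popleft(): [58]
popleft(): []
pushright(71): [71]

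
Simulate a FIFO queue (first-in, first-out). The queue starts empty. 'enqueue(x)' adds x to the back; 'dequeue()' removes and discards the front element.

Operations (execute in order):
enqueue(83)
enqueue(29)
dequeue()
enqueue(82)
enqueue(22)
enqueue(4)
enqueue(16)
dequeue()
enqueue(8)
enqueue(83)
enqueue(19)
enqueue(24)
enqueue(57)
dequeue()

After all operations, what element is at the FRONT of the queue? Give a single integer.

Answer: 22

Derivation:
enqueue(83): queue = [83]
enqueue(29): queue = [83, 29]
dequeue(): queue = [29]
enqueue(82): queue = [29, 82]
enqueue(22): queue = [29, 82, 22]
enqueue(4): queue = [29, 82, 22, 4]
enqueue(16): queue = [29, 82, 22, 4, 16]
dequeue(): queue = [82, 22, 4, 16]
enqueue(8): queue = [82, 22, 4, 16, 8]
enqueue(83): queue = [82, 22, 4, 16, 8, 83]
enqueue(19): queue = [82, 22, 4, 16, 8, 83, 19]
enqueue(24): queue = [82, 22, 4, 16, 8, 83, 19, 24]
enqueue(57): queue = [82, 22, 4, 16, 8, 83, 19, 24, 57]
dequeue(): queue = [22, 4, 16, 8, 83, 19, 24, 57]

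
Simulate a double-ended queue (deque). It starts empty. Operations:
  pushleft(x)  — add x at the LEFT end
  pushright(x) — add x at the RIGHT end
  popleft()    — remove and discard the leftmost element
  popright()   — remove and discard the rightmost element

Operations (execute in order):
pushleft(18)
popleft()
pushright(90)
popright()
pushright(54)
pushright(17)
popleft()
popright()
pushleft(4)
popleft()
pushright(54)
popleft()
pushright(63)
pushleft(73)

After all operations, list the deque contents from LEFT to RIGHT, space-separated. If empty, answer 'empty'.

pushleft(18): [18]
popleft(): []
pushright(90): [90]
popright(): []
pushright(54): [54]
pushright(17): [54, 17]
popleft(): [17]
popright(): []
pushleft(4): [4]
popleft(): []
pushright(54): [54]
popleft(): []
pushright(63): [63]
pushleft(73): [73, 63]

Answer: 73 63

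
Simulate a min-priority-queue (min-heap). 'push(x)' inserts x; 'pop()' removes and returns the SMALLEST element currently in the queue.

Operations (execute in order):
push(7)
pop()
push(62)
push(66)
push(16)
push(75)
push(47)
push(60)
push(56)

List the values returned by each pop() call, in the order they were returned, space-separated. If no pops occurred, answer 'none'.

push(7): heap contents = [7]
pop() → 7: heap contents = []
push(62): heap contents = [62]
push(66): heap contents = [62, 66]
push(16): heap contents = [16, 62, 66]
push(75): heap contents = [16, 62, 66, 75]
push(47): heap contents = [16, 47, 62, 66, 75]
push(60): heap contents = [16, 47, 60, 62, 66, 75]
push(56): heap contents = [16, 47, 56, 60, 62, 66, 75]

Answer: 7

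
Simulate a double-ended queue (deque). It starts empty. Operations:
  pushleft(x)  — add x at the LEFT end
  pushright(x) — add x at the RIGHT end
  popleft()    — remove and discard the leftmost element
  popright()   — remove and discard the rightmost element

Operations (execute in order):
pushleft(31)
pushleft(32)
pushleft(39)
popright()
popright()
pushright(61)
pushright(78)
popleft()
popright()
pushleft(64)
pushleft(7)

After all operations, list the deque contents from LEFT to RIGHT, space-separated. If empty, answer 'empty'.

pushleft(31): [31]
pushleft(32): [32, 31]
pushleft(39): [39, 32, 31]
popright(): [39, 32]
popright(): [39]
pushright(61): [39, 61]
pushright(78): [39, 61, 78]
popleft(): [61, 78]
popright(): [61]
pushleft(64): [64, 61]
pushleft(7): [7, 64, 61]

Answer: 7 64 61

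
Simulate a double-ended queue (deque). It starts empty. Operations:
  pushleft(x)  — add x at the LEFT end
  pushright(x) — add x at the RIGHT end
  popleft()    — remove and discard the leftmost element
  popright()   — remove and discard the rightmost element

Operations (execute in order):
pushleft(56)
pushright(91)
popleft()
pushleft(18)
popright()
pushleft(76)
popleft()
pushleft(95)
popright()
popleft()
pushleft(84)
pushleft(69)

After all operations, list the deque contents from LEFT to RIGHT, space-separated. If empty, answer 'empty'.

pushleft(56): [56]
pushright(91): [56, 91]
popleft(): [91]
pushleft(18): [18, 91]
popright(): [18]
pushleft(76): [76, 18]
popleft(): [18]
pushleft(95): [95, 18]
popright(): [95]
popleft(): []
pushleft(84): [84]
pushleft(69): [69, 84]

Answer: 69 84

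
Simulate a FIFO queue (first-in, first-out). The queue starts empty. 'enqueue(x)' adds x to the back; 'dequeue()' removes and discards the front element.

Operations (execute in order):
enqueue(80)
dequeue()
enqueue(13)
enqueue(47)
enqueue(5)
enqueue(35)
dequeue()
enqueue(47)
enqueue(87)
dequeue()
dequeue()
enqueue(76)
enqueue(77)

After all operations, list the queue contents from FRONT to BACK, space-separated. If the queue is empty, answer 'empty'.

Answer: 35 47 87 76 77

Derivation:
enqueue(80): [80]
dequeue(): []
enqueue(13): [13]
enqueue(47): [13, 47]
enqueue(5): [13, 47, 5]
enqueue(35): [13, 47, 5, 35]
dequeue(): [47, 5, 35]
enqueue(47): [47, 5, 35, 47]
enqueue(87): [47, 5, 35, 47, 87]
dequeue(): [5, 35, 47, 87]
dequeue(): [35, 47, 87]
enqueue(76): [35, 47, 87, 76]
enqueue(77): [35, 47, 87, 76, 77]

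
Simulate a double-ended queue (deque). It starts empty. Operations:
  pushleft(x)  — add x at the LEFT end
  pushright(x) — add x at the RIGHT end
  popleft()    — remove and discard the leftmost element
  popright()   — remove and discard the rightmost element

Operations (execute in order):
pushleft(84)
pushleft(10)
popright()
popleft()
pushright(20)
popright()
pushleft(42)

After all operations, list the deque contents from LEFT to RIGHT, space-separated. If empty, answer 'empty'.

Answer: 42

Derivation:
pushleft(84): [84]
pushleft(10): [10, 84]
popright(): [10]
popleft(): []
pushright(20): [20]
popright(): []
pushleft(42): [42]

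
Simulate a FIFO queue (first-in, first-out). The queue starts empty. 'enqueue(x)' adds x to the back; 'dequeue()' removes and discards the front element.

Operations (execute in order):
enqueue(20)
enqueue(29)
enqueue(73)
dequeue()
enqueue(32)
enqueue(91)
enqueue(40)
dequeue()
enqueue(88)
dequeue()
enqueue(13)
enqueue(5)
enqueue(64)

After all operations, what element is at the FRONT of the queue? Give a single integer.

enqueue(20): queue = [20]
enqueue(29): queue = [20, 29]
enqueue(73): queue = [20, 29, 73]
dequeue(): queue = [29, 73]
enqueue(32): queue = [29, 73, 32]
enqueue(91): queue = [29, 73, 32, 91]
enqueue(40): queue = [29, 73, 32, 91, 40]
dequeue(): queue = [73, 32, 91, 40]
enqueue(88): queue = [73, 32, 91, 40, 88]
dequeue(): queue = [32, 91, 40, 88]
enqueue(13): queue = [32, 91, 40, 88, 13]
enqueue(5): queue = [32, 91, 40, 88, 13, 5]
enqueue(64): queue = [32, 91, 40, 88, 13, 5, 64]

Answer: 32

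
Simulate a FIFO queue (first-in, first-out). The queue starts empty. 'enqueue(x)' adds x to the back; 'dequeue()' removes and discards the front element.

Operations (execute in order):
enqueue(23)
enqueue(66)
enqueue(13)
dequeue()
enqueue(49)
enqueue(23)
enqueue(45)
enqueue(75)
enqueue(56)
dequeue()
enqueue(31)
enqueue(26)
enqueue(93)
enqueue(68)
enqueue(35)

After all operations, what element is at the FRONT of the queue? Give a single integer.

enqueue(23): queue = [23]
enqueue(66): queue = [23, 66]
enqueue(13): queue = [23, 66, 13]
dequeue(): queue = [66, 13]
enqueue(49): queue = [66, 13, 49]
enqueue(23): queue = [66, 13, 49, 23]
enqueue(45): queue = [66, 13, 49, 23, 45]
enqueue(75): queue = [66, 13, 49, 23, 45, 75]
enqueue(56): queue = [66, 13, 49, 23, 45, 75, 56]
dequeue(): queue = [13, 49, 23, 45, 75, 56]
enqueue(31): queue = [13, 49, 23, 45, 75, 56, 31]
enqueue(26): queue = [13, 49, 23, 45, 75, 56, 31, 26]
enqueue(93): queue = [13, 49, 23, 45, 75, 56, 31, 26, 93]
enqueue(68): queue = [13, 49, 23, 45, 75, 56, 31, 26, 93, 68]
enqueue(35): queue = [13, 49, 23, 45, 75, 56, 31, 26, 93, 68, 35]

Answer: 13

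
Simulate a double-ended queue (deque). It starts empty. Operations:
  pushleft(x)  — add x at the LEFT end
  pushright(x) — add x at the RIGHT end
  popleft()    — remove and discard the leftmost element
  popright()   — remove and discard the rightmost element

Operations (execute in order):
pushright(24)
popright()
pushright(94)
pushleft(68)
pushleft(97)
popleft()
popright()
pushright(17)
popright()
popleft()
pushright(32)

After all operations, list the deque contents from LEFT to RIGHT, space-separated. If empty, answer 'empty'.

pushright(24): [24]
popright(): []
pushright(94): [94]
pushleft(68): [68, 94]
pushleft(97): [97, 68, 94]
popleft(): [68, 94]
popright(): [68]
pushright(17): [68, 17]
popright(): [68]
popleft(): []
pushright(32): [32]

Answer: 32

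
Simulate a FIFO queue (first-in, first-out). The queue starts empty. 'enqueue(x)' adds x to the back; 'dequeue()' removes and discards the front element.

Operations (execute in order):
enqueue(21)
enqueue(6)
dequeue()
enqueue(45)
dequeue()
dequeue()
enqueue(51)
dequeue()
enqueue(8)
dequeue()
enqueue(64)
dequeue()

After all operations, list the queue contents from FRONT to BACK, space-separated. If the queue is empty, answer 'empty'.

enqueue(21): [21]
enqueue(6): [21, 6]
dequeue(): [6]
enqueue(45): [6, 45]
dequeue(): [45]
dequeue(): []
enqueue(51): [51]
dequeue(): []
enqueue(8): [8]
dequeue(): []
enqueue(64): [64]
dequeue(): []

Answer: empty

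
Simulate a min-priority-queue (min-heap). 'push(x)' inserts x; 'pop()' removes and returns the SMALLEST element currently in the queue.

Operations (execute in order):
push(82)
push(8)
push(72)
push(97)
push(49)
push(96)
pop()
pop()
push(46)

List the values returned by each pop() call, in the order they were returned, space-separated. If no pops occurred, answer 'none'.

Answer: 8 49

Derivation:
push(82): heap contents = [82]
push(8): heap contents = [8, 82]
push(72): heap contents = [8, 72, 82]
push(97): heap contents = [8, 72, 82, 97]
push(49): heap contents = [8, 49, 72, 82, 97]
push(96): heap contents = [8, 49, 72, 82, 96, 97]
pop() → 8: heap contents = [49, 72, 82, 96, 97]
pop() → 49: heap contents = [72, 82, 96, 97]
push(46): heap contents = [46, 72, 82, 96, 97]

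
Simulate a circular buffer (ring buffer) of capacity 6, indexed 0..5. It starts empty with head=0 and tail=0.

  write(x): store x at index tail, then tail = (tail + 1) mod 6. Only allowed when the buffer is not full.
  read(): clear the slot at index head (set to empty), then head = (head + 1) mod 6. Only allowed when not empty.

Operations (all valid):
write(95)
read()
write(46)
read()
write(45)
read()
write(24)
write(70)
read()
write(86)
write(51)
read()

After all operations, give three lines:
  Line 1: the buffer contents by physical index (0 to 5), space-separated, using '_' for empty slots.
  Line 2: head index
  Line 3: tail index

Answer: 51 _ _ _ _ 86
5
1

Derivation:
write(95): buf=[95 _ _ _ _ _], head=0, tail=1, size=1
read(): buf=[_ _ _ _ _ _], head=1, tail=1, size=0
write(46): buf=[_ 46 _ _ _ _], head=1, tail=2, size=1
read(): buf=[_ _ _ _ _ _], head=2, tail=2, size=0
write(45): buf=[_ _ 45 _ _ _], head=2, tail=3, size=1
read(): buf=[_ _ _ _ _ _], head=3, tail=3, size=0
write(24): buf=[_ _ _ 24 _ _], head=3, tail=4, size=1
write(70): buf=[_ _ _ 24 70 _], head=3, tail=5, size=2
read(): buf=[_ _ _ _ 70 _], head=4, tail=5, size=1
write(86): buf=[_ _ _ _ 70 86], head=4, tail=0, size=2
write(51): buf=[51 _ _ _ 70 86], head=4, tail=1, size=3
read(): buf=[51 _ _ _ _ 86], head=5, tail=1, size=2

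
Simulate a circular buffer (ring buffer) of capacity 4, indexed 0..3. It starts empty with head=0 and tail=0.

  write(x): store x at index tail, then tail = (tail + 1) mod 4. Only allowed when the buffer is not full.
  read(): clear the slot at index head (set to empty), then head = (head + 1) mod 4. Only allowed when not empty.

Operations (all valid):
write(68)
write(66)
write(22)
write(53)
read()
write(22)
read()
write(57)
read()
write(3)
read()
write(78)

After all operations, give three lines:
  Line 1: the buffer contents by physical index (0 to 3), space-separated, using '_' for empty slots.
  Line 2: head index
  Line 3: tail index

write(68): buf=[68 _ _ _], head=0, tail=1, size=1
write(66): buf=[68 66 _ _], head=0, tail=2, size=2
write(22): buf=[68 66 22 _], head=0, tail=3, size=3
write(53): buf=[68 66 22 53], head=0, tail=0, size=4
read(): buf=[_ 66 22 53], head=1, tail=0, size=3
write(22): buf=[22 66 22 53], head=1, tail=1, size=4
read(): buf=[22 _ 22 53], head=2, tail=1, size=3
write(57): buf=[22 57 22 53], head=2, tail=2, size=4
read(): buf=[22 57 _ 53], head=3, tail=2, size=3
write(3): buf=[22 57 3 53], head=3, tail=3, size=4
read(): buf=[22 57 3 _], head=0, tail=3, size=3
write(78): buf=[22 57 3 78], head=0, tail=0, size=4

Answer: 22 57 3 78
0
0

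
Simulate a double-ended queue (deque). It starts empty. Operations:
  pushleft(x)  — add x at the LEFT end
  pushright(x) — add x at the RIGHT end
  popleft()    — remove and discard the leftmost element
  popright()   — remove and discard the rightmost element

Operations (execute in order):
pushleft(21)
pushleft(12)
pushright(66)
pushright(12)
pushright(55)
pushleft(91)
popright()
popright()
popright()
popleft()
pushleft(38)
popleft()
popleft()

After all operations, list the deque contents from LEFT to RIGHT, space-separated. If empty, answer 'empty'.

Answer: 21

Derivation:
pushleft(21): [21]
pushleft(12): [12, 21]
pushright(66): [12, 21, 66]
pushright(12): [12, 21, 66, 12]
pushright(55): [12, 21, 66, 12, 55]
pushleft(91): [91, 12, 21, 66, 12, 55]
popright(): [91, 12, 21, 66, 12]
popright(): [91, 12, 21, 66]
popright(): [91, 12, 21]
popleft(): [12, 21]
pushleft(38): [38, 12, 21]
popleft(): [12, 21]
popleft(): [21]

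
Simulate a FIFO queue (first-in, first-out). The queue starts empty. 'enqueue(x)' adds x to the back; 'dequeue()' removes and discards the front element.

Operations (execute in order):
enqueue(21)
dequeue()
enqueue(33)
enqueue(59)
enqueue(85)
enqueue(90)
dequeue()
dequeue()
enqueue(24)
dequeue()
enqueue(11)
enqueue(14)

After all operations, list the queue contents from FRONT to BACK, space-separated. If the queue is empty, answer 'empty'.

Answer: 90 24 11 14

Derivation:
enqueue(21): [21]
dequeue(): []
enqueue(33): [33]
enqueue(59): [33, 59]
enqueue(85): [33, 59, 85]
enqueue(90): [33, 59, 85, 90]
dequeue(): [59, 85, 90]
dequeue(): [85, 90]
enqueue(24): [85, 90, 24]
dequeue(): [90, 24]
enqueue(11): [90, 24, 11]
enqueue(14): [90, 24, 11, 14]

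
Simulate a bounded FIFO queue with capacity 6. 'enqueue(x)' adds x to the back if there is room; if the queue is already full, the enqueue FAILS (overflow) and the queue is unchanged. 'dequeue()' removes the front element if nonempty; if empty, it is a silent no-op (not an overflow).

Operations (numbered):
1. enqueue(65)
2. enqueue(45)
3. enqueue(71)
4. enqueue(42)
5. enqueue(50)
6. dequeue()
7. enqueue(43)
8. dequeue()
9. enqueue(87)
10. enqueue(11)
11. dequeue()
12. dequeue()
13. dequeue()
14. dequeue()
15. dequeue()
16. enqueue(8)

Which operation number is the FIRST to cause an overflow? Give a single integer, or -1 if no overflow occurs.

1. enqueue(65): size=1
2. enqueue(45): size=2
3. enqueue(71): size=3
4. enqueue(42): size=4
5. enqueue(50): size=5
6. dequeue(): size=4
7. enqueue(43): size=5
8. dequeue(): size=4
9. enqueue(87): size=5
10. enqueue(11): size=6
11. dequeue(): size=5
12. dequeue(): size=4
13. dequeue(): size=3
14. dequeue(): size=2
15. dequeue(): size=1
16. enqueue(8): size=2

Answer: -1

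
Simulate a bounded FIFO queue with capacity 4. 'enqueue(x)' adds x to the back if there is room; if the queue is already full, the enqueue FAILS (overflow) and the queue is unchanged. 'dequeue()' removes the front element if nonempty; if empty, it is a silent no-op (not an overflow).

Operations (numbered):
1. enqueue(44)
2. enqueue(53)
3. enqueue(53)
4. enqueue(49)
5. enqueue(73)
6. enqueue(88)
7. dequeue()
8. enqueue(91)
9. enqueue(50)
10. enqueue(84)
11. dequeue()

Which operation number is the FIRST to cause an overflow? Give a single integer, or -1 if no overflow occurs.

Answer: 5

Derivation:
1. enqueue(44): size=1
2. enqueue(53): size=2
3. enqueue(53): size=3
4. enqueue(49): size=4
5. enqueue(73): size=4=cap → OVERFLOW (fail)
6. enqueue(88): size=4=cap → OVERFLOW (fail)
7. dequeue(): size=3
8. enqueue(91): size=4
9. enqueue(50): size=4=cap → OVERFLOW (fail)
10. enqueue(84): size=4=cap → OVERFLOW (fail)
11. dequeue(): size=3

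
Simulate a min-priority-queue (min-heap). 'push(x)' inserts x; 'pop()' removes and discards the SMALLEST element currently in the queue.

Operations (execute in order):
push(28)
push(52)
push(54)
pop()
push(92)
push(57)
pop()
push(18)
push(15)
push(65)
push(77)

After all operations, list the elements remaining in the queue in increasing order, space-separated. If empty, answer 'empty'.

Answer: 15 18 54 57 65 77 92

Derivation:
push(28): heap contents = [28]
push(52): heap contents = [28, 52]
push(54): heap contents = [28, 52, 54]
pop() → 28: heap contents = [52, 54]
push(92): heap contents = [52, 54, 92]
push(57): heap contents = [52, 54, 57, 92]
pop() → 52: heap contents = [54, 57, 92]
push(18): heap contents = [18, 54, 57, 92]
push(15): heap contents = [15, 18, 54, 57, 92]
push(65): heap contents = [15, 18, 54, 57, 65, 92]
push(77): heap contents = [15, 18, 54, 57, 65, 77, 92]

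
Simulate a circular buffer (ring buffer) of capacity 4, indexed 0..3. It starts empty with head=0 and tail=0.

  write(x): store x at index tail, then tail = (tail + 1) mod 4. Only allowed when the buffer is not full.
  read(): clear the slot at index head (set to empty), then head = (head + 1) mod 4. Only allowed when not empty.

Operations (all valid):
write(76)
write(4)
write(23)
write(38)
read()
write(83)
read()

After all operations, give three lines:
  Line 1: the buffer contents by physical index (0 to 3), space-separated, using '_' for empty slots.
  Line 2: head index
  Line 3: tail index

Answer: 83 _ 23 38
2
1

Derivation:
write(76): buf=[76 _ _ _], head=0, tail=1, size=1
write(4): buf=[76 4 _ _], head=0, tail=2, size=2
write(23): buf=[76 4 23 _], head=0, tail=3, size=3
write(38): buf=[76 4 23 38], head=0, tail=0, size=4
read(): buf=[_ 4 23 38], head=1, tail=0, size=3
write(83): buf=[83 4 23 38], head=1, tail=1, size=4
read(): buf=[83 _ 23 38], head=2, tail=1, size=3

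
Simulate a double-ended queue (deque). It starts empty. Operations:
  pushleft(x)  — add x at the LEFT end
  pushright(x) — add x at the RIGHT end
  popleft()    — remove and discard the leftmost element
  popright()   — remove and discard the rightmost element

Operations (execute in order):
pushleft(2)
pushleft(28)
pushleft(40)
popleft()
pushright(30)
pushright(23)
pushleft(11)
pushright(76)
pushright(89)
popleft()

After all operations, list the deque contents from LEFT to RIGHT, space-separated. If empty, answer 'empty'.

pushleft(2): [2]
pushleft(28): [28, 2]
pushleft(40): [40, 28, 2]
popleft(): [28, 2]
pushright(30): [28, 2, 30]
pushright(23): [28, 2, 30, 23]
pushleft(11): [11, 28, 2, 30, 23]
pushright(76): [11, 28, 2, 30, 23, 76]
pushright(89): [11, 28, 2, 30, 23, 76, 89]
popleft(): [28, 2, 30, 23, 76, 89]

Answer: 28 2 30 23 76 89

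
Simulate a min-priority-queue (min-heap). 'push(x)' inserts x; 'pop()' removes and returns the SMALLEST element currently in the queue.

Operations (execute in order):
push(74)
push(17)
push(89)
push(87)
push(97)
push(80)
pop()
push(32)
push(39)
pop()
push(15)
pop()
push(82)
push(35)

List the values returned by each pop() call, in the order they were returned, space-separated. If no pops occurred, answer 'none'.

push(74): heap contents = [74]
push(17): heap contents = [17, 74]
push(89): heap contents = [17, 74, 89]
push(87): heap contents = [17, 74, 87, 89]
push(97): heap contents = [17, 74, 87, 89, 97]
push(80): heap contents = [17, 74, 80, 87, 89, 97]
pop() → 17: heap contents = [74, 80, 87, 89, 97]
push(32): heap contents = [32, 74, 80, 87, 89, 97]
push(39): heap contents = [32, 39, 74, 80, 87, 89, 97]
pop() → 32: heap contents = [39, 74, 80, 87, 89, 97]
push(15): heap contents = [15, 39, 74, 80, 87, 89, 97]
pop() → 15: heap contents = [39, 74, 80, 87, 89, 97]
push(82): heap contents = [39, 74, 80, 82, 87, 89, 97]
push(35): heap contents = [35, 39, 74, 80, 82, 87, 89, 97]

Answer: 17 32 15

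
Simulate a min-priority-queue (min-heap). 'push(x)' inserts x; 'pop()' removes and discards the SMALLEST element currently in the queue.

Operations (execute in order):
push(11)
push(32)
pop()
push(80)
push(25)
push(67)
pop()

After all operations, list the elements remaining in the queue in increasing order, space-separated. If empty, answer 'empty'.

push(11): heap contents = [11]
push(32): heap contents = [11, 32]
pop() → 11: heap contents = [32]
push(80): heap contents = [32, 80]
push(25): heap contents = [25, 32, 80]
push(67): heap contents = [25, 32, 67, 80]
pop() → 25: heap contents = [32, 67, 80]

Answer: 32 67 80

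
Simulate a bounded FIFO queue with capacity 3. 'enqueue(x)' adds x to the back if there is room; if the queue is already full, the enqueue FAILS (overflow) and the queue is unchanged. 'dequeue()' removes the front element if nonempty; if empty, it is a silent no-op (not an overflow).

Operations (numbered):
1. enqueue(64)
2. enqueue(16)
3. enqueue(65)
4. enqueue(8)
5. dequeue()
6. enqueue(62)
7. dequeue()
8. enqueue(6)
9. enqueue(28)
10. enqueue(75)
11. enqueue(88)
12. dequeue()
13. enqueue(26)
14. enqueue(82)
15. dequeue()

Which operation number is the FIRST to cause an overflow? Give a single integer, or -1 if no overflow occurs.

1. enqueue(64): size=1
2. enqueue(16): size=2
3. enqueue(65): size=3
4. enqueue(8): size=3=cap → OVERFLOW (fail)
5. dequeue(): size=2
6. enqueue(62): size=3
7. dequeue(): size=2
8. enqueue(6): size=3
9. enqueue(28): size=3=cap → OVERFLOW (fail)
10. enqueue(75): size=3=cap → OVERFLOW (fail)
11. enqueue(88): size=3=cap → OVERFLOW (fail)
12. dequeue(): size=2
13. enqueue(26): size=3
14. enqueue(82): size=3=cap → OVERFLOW (fail)
15. dequeue(): size=2

Answer: 4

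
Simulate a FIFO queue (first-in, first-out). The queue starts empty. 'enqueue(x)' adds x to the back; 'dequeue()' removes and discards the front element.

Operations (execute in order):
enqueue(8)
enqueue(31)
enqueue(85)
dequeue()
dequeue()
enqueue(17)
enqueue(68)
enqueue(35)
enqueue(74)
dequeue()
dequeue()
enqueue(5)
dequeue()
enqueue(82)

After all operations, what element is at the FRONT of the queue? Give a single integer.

enqueue(8): queue = [8]
enqueue(31): queue = [8, 31]
enqueue(85): queue = [8, 31, 85]
dequeue(): queue = [31, 85]
dequeue(): queue = [85]
enqueue(17): queue = [85, 17]
enqueue(68): queue = [85, 17, 68]
enqueue(35): queue = [85, 17, 68, 35]
enqueue(74): queue = [85, 17, 68, 35, 74]
dequeue(): queue = [17, 68, 35, 74]
dequeue(): queue = [68, 35, 74]
enqueue(5): queue = [68, 35, 74, 5]
dequeue(): queue = [35, 74, 5]
enqueue(82): queue = [35, 74, 5, 82]

Answer: 35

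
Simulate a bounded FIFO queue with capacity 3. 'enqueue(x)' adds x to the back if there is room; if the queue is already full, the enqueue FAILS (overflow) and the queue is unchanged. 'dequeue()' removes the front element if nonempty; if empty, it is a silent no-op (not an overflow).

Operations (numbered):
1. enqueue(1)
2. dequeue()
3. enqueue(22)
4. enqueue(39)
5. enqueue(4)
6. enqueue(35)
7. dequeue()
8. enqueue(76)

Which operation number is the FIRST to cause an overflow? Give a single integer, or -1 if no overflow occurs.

1. enqueue(1): size=1
2. dequeue(): size=0
3. enqueue(22): size=1
4. enqueue(39): size=2
5. enqueue(4): size=3
6. enqueue(35): size=3=cap → OVERFLOW (fail)
7. dequeue(): size=2
8. enqueue(76): size=3

Answer: 6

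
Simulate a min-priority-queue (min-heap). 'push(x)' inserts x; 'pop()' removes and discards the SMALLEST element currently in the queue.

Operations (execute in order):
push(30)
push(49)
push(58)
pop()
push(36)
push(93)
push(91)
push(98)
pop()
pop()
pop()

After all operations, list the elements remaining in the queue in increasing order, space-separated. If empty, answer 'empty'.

Answer: 91 93 98

Derivation:
push(30): heap contents = [30]
push(49): heap contents = [30, 49]
push(58): heap contents = [30, 49, 58]
pop() → 30: heap contents = [49, 58]
push(36): heap contents = [36, 49, 58]
push(93): heap contents = [36, 49, 58, 93]
push(91): heap contents = [36, 49, 58, 91, 93]
push(98): heap contents = [36, 49, 58, 91, 93, 98]
pop() → 36: heap contents = [49, 58, 91, 93, 98]
pop() → 49: heap contents = [58, 91, 93, 98]
pop() → 58: heap contents = [91, 93, 98]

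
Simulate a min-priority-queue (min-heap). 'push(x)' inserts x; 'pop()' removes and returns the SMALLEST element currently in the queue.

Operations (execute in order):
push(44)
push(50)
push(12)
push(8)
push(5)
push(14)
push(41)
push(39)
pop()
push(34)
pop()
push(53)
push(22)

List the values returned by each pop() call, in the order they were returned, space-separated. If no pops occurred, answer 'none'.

Answer: 5 8

Derivation:
push(44): heap contents = [44]
push(50): heap contents = [44, 50]
push(12): heap contents = [12, 44, 50]
push(8): heap contents = [8, 12, 44, 50]
push(5): heap contents = [5, 8, 12, 44, 50]
push(14): heap contents = [5, 8, 12, 14, 44, 50]
push(41): heap contents = [5, 8, 12, 14, 41, 44, 50]
push(39): heap contents = [5, 8, 12, 14, 39, 41, 44, 50]
pop() → 5: heap contents = [8, 12, 14, 39, 41, 44, 50]
push(34): heap contents = [8, 12, 14, 34, 39, 41, 44, 50]
pop() → 8: heap contents = [12, 14, 34, 39, 41, 44, 50]
push(53): heap contents = [12, 14, 34, 39, 41, 44, 50, 53]
push(22): heap contents = [12, 14, 22, 34, 39, 41, 44, 50, 53]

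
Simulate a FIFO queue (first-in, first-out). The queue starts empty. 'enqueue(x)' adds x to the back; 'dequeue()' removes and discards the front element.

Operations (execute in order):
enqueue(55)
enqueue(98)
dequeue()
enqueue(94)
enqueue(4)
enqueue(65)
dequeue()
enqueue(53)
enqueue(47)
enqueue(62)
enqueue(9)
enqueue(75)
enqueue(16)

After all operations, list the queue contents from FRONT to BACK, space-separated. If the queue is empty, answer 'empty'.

enqueue(55): [55]
enqueue(98): [55, 98]
dequeue(): [98]
enqueue(94): [98, 94]
enqueue(4): [98, 94, 4]
enqueue(65): [98, 94, 4, 65]
dequeue(): [94, 4, 65]
enqueue(53): [94, 4, 65, 53]
enqueue(47): [94, 4, 65, 53, 47]
enqueue(62): [94, 4, 65, 53, 47, 62]
enqueue(9): [94, 4, 65, 53, 47, 62, 9]
enqueue(75): [94, 4, 65, 53, 47, 62, 9, 75]
enqueue(16): [94, 4, 65, 53, 47, 62, 9, 75, 16]

Answer: 94 4 65 53 47 62 9 75 16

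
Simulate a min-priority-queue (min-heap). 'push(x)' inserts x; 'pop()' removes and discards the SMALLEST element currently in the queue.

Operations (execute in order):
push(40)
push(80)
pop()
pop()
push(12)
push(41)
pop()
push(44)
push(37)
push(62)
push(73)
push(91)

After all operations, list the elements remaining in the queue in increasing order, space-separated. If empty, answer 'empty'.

Answer: 37 41 44 62 73 91

Derivation:
push(40): heap contents = [40]
push(80): heap contents = [40, 80]
pop() → 40: heap contents = [80]
pop() → 80: heap contents = []
push(12): heap contents = [12]
push(41): heap contents = [12, 41]
pop() → 12: heap contents = [41]
push(44): heap contents = [41, 44]
push(37): heap contents = [37, 41, 44]
push(62): heap contents = [37, 41, 44, 62]
push(73): heap contents = [37, 41, 44, 62, 73]
push(91): heap contents = [37, 41, 44, 62, 73, 91]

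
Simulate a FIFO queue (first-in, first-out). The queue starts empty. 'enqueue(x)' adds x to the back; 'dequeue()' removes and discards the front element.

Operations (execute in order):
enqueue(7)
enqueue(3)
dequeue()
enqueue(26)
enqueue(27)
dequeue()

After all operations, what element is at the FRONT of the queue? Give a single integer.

enqueue(7): queue = [7]
enqueue(3): queue = [7, 3]
dequeue(): queue = [3]
enqueue(26): queue = [3, 26]
enqueue(27): queue = [3, 26, 27]
dequeue(): queue = [26, 27]

Answer: 26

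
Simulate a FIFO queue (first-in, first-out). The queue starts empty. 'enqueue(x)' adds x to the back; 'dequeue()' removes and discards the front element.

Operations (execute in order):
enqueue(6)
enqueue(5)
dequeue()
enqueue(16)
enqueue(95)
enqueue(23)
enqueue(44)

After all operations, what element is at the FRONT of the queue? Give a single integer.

Answer: 5

Derivation:
enqueue(6): queue = [6]
enqueue(5): queue = [6, 5]
dequeue(): queue = [5]
enqueue(16): queue = [5, 16]
enqueue(95): queue = [5, 16, 95]
enqueue(23): queue = [5, 16, 95, 23]
enqueue(44): queue = [5, 16, 95, 23, 44]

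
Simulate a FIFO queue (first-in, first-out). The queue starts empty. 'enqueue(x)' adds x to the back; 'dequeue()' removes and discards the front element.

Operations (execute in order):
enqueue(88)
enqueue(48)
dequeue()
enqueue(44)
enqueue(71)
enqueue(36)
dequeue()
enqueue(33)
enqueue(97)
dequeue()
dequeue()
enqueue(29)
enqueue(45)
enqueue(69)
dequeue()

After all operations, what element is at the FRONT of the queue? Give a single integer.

Answer: 33

Derivation:
enqueue(88): queue = [88]
enqueue(48): queue = [88, 48]
dequeue(): queue = [48]
enqueue(44): queue = [48, 44]
enqueue(71): queue = [48, 44, 71]
enqueue(36): queue = [48, 44, 71, 36]
dequeue(): queue = [44, 71, 36]
enqueue(33): queue = [44, 71, 36, 33]
enqueue(97): queue = [44, 71, 36, 33, 97]
dequeue(): queue = [71, 36, 33, 97]
dequeue(): queue = [36, 33, 97]
enqueue(29): queue = [36, 33, 97, 29]
enqueue(45): queue = [36, 33, 97, 29, 45]
enqueue(69): queue = [36, 33, 97, 29, 45, 69]
dequeue(): queue = [33, 97, 29, 45, 69]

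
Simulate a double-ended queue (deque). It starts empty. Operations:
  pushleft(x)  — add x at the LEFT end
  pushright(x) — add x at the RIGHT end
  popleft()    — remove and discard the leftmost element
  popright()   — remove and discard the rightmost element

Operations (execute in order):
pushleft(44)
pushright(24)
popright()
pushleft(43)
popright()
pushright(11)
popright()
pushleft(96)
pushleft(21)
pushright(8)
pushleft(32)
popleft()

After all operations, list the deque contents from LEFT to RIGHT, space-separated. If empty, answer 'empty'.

Answer: 21 96 43 8

Derivation:
pushleft(44): [44]
pushright(24): [44, 24]
popright(): [44]
pushleft(43): [43, 44]
popright(): [43]
pushright(11): [43, 11]
popright(): [43]
pushleft(96): [96, 43]
pushleft(21): [21, 96, 43]
pushright(8): [21, 96, 43, 8]
pushleft(32): [32, 21, 96, 43, 8]
popleft(): [21, 96, 43, 8]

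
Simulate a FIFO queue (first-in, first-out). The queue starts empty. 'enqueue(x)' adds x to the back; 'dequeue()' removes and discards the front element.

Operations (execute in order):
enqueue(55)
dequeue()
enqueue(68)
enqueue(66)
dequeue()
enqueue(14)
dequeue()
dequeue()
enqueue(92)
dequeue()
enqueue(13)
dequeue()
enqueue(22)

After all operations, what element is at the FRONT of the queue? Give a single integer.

Answer: 22

Derivation:
enqueue(55): queue = [55]
dequeue(): queue = []
enqueue(68): queue = [68]
enqueue(66): queue = [68, 66]
dequeue(): queue = [66]
enqueue(14): queue = [66, 14]
dequeue(): queue = [14]
dequeue(): queue = []
enqueue(92): queue = [92]
dequeue(): queue = []
enqueue(13): queue = [13]
dequeue(): queue = []
enqueue(22): queue = [22]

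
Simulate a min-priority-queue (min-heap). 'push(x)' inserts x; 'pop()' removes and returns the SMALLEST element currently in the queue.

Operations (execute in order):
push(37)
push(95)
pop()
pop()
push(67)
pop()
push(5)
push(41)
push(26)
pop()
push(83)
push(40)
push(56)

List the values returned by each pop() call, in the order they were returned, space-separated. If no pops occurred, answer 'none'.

Answer: 37 95 67 5

Derivation:
push(37): heap contents = [37]
push(95): heap contents = [37, 95]
pop() → 37: heap contents = [95]
pop() → 95: heap contents = []
push(67): heap contents = [67]
pop() → 67: heap contents = []
push(5): heap contents = [5]
push(41): heap contents = [5, 41]
push(26): heap contents = [5, 26, 41]
pop() → 5: heap contents = [26, 41]
push(83): heap contents = [26, 41, 83]
push(40): heap contents = [26, 40, 41, 83]
push(56): heap contents = [26, 40, 41, 56, 83]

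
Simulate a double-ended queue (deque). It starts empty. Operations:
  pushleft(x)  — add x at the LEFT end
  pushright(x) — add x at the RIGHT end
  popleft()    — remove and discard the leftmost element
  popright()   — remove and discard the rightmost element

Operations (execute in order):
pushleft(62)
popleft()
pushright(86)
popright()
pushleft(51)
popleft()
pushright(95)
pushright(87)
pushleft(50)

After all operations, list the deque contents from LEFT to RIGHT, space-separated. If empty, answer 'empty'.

pushleft(62): [62]
popleft(): []
pushright(86): [86]
popright(): []
pushleft(51): [51]
popleft(): []
pushright(95): [95]
pushright(87): [95, 87]
pushleft(50): [50, 95, 87]

Answer: 50 95 87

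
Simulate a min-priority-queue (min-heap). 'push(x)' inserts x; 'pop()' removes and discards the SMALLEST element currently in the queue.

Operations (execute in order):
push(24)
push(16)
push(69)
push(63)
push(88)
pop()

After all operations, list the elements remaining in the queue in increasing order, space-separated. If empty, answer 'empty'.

Answer: 24 63 69 88

Derivation:
push(24): heap contents = [24]
push(16): heap contents = [16, 24]
push(69): heap contents = [16, 24, 69]
push(63): heap contents = [16, 24, 63, 69]
push(88): heap contents = [16, 24, 63, 69, 88]
pop() → 16: heap contents = [24, 63, 69, 88]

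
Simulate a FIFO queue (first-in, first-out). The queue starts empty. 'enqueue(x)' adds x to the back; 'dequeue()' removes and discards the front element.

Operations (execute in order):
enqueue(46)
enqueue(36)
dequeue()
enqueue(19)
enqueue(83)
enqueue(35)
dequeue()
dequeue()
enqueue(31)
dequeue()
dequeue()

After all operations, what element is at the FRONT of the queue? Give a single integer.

enqueue(46): queue = [46]
enqueue(36): queue = [46, 36]
dequeue(): queue = [36]
enqueue(19): queue = [36, 19]
enqueue(83): queue = [36, 19, 83]
enqueue(35): queue = [36, 19, 83, 35]
dequeue(): queue = [19, 83, 35]
dequeue(): queue = [83, 35]
enqueue(31): queue = [83, 35, 31]
dequeue(): queue = [35, 31]
dequeue(): queue = [31]

Answer: 31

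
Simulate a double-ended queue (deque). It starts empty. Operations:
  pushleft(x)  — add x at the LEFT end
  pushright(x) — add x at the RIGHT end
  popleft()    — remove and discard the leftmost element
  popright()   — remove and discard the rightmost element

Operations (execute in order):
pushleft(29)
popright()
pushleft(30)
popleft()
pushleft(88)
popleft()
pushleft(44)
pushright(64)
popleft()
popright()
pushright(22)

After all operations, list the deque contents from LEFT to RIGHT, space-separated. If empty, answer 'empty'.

Answer: 22

Derivation:
pushleft(29): [29]
popright(): []
pushleft(30): [30]
popleft(): []
pushleft(88): [88]
popleft(): []
pushleft(44): [44]
pushright(64): [44, 64]
popleft(): [64]
popright(): []
pushright(22): [22]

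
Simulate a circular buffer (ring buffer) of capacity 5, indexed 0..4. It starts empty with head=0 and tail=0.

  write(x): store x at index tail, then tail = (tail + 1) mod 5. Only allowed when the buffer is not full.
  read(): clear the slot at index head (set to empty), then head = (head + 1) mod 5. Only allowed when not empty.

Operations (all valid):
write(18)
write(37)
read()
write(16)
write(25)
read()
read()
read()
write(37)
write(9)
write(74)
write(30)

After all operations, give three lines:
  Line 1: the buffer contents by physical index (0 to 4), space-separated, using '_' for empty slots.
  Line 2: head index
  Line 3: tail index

write(18): buf=[18 _ _ _ _], head=0, tail=1, size=1
write(37): buf=[18 37 _ _ _], head=0, tail=2, size=2
read(): buf=[_ 37 _ _ _], head=1, tail=2, size=1
write(16): buf=[_ 37 16 _ _], head=1, tail=3, size=2
write(25): buf=[_ 37 16 25 _], head=1, tail=4, size=3
read(): buf=[_ _ 16 25 _], head=2, tail=4, size=2
read(): buf=[_ _ _ 25 _], head=3, tail=4, size=1
read(): buf=[_ _ _ _ _], head=4, tail=4, size=0
write(37): buf=[_ _ _ _ 37], head=4, tail=0, size=1
write(9): buf=[9 _ _ _ 37], head=4, tail=1, size=2
write(74): buf=[9 74 _ _ 37], head=4, tail=2, size=3
write(30): buf=[9 74 30 _ 37], head=4, tail=3, size=4

Answer: 9 74 30 _ 37
4
3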